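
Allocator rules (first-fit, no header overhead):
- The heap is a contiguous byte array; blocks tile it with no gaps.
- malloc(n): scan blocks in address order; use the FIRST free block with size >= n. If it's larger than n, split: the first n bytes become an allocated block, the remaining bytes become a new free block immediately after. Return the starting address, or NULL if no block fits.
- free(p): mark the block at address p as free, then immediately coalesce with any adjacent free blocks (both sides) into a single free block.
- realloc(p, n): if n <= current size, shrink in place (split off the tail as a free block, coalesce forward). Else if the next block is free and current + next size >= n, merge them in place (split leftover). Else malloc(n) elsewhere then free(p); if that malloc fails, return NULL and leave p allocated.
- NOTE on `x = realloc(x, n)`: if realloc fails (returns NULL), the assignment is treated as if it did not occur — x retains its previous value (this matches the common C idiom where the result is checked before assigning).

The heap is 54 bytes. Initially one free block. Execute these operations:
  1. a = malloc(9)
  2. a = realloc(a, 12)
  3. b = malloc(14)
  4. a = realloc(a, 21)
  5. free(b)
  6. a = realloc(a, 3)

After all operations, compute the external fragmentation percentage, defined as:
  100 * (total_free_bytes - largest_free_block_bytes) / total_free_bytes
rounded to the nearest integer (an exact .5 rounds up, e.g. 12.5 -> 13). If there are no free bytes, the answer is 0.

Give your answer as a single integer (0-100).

Answer: 49

Derivation:
Op 1: a = malloc(9) -> a = 0; heap: [0-8 ALLOC][9-53 FREE]
Op 2: a = realloc(a, 12) -> a = 0; heap: [0-11 ALLOC][12-53 FREE]
Op 3: b = malloc(14) -> b = 12; heap: [0-11 ALLOC][12-25 ALLOC][26-53 FREE]
Op 4: a = realloc(a, 21) -> a = 26; heap: [0-11 FREE][12-25 ALLOC][26-46 ALLOC][47-53 FREE]
Op 5: free(b) -> (freed b); heap: [0-25 FREE][26-46 ALLOC][47-53 FREE]
Op 6: a = realloc(a, 3) -> a = 26; heap: [0-25 FREE][26-28 ALLOC][29-53 FREE]
Free blocks: [26 25] total_free=51 largest=26 -> 100*(51-26)/51 = 2500/51 ≈ 49.020 -> rounds to 49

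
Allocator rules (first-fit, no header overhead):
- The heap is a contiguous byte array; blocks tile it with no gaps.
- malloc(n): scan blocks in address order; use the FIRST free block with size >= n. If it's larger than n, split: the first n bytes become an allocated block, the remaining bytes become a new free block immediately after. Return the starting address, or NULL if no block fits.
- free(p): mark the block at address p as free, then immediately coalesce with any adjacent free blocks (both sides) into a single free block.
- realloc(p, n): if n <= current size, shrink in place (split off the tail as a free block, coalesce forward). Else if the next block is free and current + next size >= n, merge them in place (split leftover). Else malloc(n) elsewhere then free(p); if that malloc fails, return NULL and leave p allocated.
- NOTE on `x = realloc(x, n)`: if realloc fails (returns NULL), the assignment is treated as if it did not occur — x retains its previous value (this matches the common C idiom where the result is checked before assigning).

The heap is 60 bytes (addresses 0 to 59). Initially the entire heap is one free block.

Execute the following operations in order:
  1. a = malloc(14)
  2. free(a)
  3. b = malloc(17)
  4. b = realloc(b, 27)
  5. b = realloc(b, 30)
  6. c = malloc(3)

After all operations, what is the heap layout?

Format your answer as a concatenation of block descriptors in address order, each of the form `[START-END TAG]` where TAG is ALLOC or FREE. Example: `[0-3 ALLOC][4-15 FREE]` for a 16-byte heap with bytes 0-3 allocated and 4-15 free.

Op 1: a = malloc(14) -> a = 0; heap: [0-13 ALLOC][14-59 FREE]
Op 2: free(a) -> (freed a); heap: [0-59 FREE]
Op 3: b = malloc(17) -> b = 0; heap: [0-16 ALLOC][17-59 FREE]
Op 4: b = realloc(b, 27) -> b = 0; heap: [0-26 ALLOC][27-59 FREE]
Op 5: b = realloc(b, 30) -> b = 0; heap: [0-29 ALLOC][30-59 FREE]
Op 6: c = malloc(3) -> c = 30; heap: [0-29 ALLOC][30-32 ALLOC][33-59 FREE]

Answer: [0-29 ALLOC][30-32 ALLOC][33-59 FREE]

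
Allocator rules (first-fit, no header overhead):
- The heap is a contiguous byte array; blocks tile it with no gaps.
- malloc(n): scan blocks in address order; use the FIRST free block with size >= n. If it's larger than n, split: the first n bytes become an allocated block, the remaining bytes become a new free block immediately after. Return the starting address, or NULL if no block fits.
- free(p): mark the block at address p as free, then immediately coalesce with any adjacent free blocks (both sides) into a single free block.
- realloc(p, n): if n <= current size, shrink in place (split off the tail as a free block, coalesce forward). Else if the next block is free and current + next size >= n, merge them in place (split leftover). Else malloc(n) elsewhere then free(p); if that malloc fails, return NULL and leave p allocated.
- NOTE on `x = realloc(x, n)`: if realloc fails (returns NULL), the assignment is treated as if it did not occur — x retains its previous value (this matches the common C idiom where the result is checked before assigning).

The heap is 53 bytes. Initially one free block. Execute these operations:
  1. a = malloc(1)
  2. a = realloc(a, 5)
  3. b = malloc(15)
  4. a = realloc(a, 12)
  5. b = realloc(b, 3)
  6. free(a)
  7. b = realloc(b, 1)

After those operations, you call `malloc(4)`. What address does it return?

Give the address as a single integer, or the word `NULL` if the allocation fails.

Answer: 0

Derivation:
Op 1: a = malloc(1) -> a = 0; heap: [0-0 ALLOC][1-52 FREE]
Op 2: a = realloc(a, 5) -> a = 0; heap: [0-4 ALLOC][5-52 FREE]
Op 3: b = malloc(15) -> b = 5; heap: [0-4 ALLOC][5-19 ALLOC][20-52 FREE]
Op 4: a = realloc(a, 12) -> a = 20; heap: [0-4 FREE][5-19 ALLOC][20-31 ALLOC][32-52 FREE]
Op 5: b = realloc(b, 3) -> b = 5; heap: [0-4 FREE][5-7 ALLOC][8-19 FREE][20-31 ALLOC][32-52 FREE]
Op 6: free(a) -> (freed a); heap: [0-4 FREE][5-7 ALLOC][8-52 FREE]
Op 7: b = realloc(b, 1) -> b = 5; heap: [0-4 FREE][5-5 ALLOC][6-52 FREE]
malloc(4): first-fit scan over [0-4 FREE][5-5 ALLOC][6-52 FREE] -> 0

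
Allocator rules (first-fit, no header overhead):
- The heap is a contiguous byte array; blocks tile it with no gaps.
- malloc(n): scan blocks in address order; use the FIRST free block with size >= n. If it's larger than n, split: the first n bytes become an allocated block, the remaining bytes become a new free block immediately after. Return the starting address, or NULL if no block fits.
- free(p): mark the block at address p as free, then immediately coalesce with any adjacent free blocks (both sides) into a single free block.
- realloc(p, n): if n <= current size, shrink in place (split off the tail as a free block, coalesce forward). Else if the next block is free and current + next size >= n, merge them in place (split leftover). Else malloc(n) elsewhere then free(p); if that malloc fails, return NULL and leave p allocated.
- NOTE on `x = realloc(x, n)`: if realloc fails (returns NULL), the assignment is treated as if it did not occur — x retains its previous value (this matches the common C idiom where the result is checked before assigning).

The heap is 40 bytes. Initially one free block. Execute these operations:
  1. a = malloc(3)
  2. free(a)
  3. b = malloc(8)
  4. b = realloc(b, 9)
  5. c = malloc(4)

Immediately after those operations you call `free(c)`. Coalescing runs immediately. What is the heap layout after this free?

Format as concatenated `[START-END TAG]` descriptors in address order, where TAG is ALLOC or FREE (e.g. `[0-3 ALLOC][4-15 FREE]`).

Op 1: a = malloc(3) -> a = 0; heap: [0-2 ALLOC][3-39 FREE]
Op 2: free(a) -> (freed a); heap: [0-39 FREE]
Op 3: b = malloc(8) -> b = 0; heap: [0-7 ALLOC][8-39 FREE]
Op 4: b = realloc(b, 9) -> b = 0; heap: [0-8 ALLOC][9-39 FREE]
Op 5: c = malloc(4) -> c = 9; heap: [0-8 ALLOC][9-12 ALLOC][13-39 FREE]
free(c): c = 9 -> block [9-12 ALLOC]; mark free, coalesce with adjacent free neighbors -> [0-8 ALLOC][9-39 FREE]

Answer: [0-8 ALLOC][9-39 FREE]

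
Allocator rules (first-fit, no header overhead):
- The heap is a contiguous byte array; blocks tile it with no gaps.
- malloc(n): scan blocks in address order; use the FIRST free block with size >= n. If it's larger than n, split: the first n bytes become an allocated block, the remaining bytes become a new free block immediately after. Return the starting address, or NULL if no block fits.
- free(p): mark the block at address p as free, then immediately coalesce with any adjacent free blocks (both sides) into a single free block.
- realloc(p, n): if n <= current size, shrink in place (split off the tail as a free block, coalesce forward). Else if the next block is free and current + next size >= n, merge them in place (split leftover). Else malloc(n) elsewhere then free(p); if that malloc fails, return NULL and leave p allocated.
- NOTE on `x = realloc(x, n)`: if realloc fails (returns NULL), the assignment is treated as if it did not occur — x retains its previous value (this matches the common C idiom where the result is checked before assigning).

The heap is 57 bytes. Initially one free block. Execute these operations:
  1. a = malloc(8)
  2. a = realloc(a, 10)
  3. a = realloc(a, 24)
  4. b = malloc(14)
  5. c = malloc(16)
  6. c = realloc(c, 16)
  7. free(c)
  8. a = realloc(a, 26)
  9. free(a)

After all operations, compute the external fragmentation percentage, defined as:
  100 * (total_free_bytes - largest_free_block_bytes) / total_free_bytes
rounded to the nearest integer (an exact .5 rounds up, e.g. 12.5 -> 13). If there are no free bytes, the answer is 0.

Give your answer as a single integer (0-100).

Op 1: a = malloc(8) -> a = 0; heap: [0-7 ALLOC][8-56 FREE]
Op 2: a = realloc(a, 10) -> a = 0; heap: [0-9 ALLOC][10-56 FREE]
Op 3: a = realloc(a, 24) -> a = 0; heap: [0-23 ALLOC][24-56 FREE]
Op 4: b = malloc(14) -> b = 24; heap: [0-23 ALLOC][24-37 ALLOC][38-56 FREE]
Op 5: c = malloc(16) -> c = 38; heap: [0-23 ALLOC][24-37 ALLOC][38-53 ALLOC][54-56 FREE]
Op 6: c = realloc(c, 16) -> c = 38; heap: [0-23 ALLOC][24-37 ALLOC][38-53 ALLOC][54-56 FREE]
Op 7: free(c) -> (freed c); heap: [0-23 ALLOC][24-37 ALLOC][38-56 FREE]
Op 8: a = realloc(a, 26) -> NULL (a unchanged); heap: [0-23 ALLOC][24-37 ALLOC][38-56 FREE]
Op 9: free(a) -> (freed a); heap: [0-23 FREE][24-37 ALLOC][38-56 FREE]
Free blocks: [24 19] total_free=43 largest=24 -> 100*(43-24)/43 = 1900/43 ≈ 44.186 -> rounds to 44

Answer: 44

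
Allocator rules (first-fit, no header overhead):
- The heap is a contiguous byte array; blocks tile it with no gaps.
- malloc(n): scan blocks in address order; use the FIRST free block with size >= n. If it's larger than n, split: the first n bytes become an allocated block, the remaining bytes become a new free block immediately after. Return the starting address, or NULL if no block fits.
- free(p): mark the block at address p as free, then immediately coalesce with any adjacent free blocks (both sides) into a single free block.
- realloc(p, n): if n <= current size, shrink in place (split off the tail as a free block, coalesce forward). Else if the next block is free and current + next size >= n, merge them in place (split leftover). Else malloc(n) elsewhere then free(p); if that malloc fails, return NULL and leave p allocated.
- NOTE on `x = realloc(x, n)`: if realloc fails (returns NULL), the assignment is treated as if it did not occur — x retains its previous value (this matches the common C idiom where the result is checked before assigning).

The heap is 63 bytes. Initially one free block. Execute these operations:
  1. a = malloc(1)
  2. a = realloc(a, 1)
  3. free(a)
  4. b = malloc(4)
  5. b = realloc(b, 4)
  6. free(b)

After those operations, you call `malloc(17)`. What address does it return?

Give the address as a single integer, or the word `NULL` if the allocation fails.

Op 1: a = malloc(1) -> a = 0; heap: [0-0 ALLOC][1-62 FREE]
Op 2: a = realloc(a, 1) -> a = 0; heap: [0-0 ALLOC][1-62 FREE]
Op 3: free(a) -> (freed a); heap: [0-62 FREE]
Op 4: b = malloc(4) -> b = 0; heap: [0-3 ALLOC][4-62 FREE]
Op 5: b = realloc(b, 4) -> b = 0; heap: [0-3 ALLOC][4-62 FREE]
Op 6: free(b) -> (freed b); heap: [0-62 FREE]
malloc(17): first-fit scan over [0-62 FREE] -> 0

Answer: 0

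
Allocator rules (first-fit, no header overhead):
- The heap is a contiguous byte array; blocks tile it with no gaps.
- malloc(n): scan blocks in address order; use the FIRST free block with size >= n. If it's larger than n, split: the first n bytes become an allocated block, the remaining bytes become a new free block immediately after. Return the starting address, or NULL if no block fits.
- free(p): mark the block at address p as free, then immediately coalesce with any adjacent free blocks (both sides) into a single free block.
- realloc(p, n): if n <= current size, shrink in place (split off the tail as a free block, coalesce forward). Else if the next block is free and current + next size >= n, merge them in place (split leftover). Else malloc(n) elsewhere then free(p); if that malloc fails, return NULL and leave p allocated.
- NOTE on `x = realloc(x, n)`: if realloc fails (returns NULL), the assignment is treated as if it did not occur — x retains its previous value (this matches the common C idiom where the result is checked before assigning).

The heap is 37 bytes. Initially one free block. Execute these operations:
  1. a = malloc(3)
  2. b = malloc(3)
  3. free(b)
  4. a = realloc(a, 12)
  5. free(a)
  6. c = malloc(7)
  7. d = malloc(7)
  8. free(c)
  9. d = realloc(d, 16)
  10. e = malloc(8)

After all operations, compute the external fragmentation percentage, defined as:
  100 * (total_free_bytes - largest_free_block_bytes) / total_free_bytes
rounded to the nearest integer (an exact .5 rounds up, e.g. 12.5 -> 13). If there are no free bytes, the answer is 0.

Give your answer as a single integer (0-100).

Answer: 46

Derivation:
Op 1: a = malloc(3) -> a = 0; heap: [0-2 ALLOC][3-36 FREE]
Op 2: b = malloc(3) -> b = 3; heap: [0-2 ALLOC][3-5 ALLOC][6-36 FREE]
Op 3: free(b) -> (freed b); heap: [0-2 ALLOC][3-36 FREE]
Op 4: a = realloc(a, 12) -> a = 0; heap: [0-11 ALLOC][12-36 FREE]
Op 5: free(a) -> (freed a); heap: [0-36 FREE]
Op 6: c = malloc(7) -> c = 0; heap: [0-6 ALLOC][7-36 FREE]
Op 7: d = malloc(7) -> d = 7; heap: [0-6 ALLOC][7-13 ALLOC][14-36 FREE]
Op 8: free(c) -> (freed c); heap: [0-6 FREE][7-13 ALLOC][14-36 FREE]
Op 9: d = realloc(d, 16) -> d = 7; heap: [0-6 FREE][7-22 ALLOC][23-36 FREE]
Op 10: e = malloc(8) -> e = 23; heap: [0-6 FREE][7-22 ALLOC][23-30 ALLOC][31-36 FREE]
Free blocks: [7 6] total_free=13 largest=7 -> 100*(13-7)/13 = 600/13 ≈ 46.154 -> rounds to 46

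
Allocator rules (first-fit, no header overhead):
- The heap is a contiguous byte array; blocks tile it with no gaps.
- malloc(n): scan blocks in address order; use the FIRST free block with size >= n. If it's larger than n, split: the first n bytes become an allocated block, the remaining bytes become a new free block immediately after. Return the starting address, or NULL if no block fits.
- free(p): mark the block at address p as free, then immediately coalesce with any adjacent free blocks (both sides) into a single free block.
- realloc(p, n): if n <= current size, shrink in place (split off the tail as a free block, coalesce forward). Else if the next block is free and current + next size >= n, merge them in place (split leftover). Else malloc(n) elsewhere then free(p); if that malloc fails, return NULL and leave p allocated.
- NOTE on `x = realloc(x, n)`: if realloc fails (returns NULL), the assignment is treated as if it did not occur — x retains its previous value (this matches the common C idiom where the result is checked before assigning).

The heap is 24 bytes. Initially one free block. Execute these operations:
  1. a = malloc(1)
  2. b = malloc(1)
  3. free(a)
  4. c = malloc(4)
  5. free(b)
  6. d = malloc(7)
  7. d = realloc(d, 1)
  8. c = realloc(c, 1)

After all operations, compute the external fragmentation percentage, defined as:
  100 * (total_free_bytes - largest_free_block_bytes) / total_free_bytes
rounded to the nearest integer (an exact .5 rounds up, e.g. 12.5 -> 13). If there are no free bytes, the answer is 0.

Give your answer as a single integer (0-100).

Op 1: a = malloc(1) -> a = 0; heap: [0-0 ALLOC][1-23 FREE]
Op 2: b = malloc(1) -> b = 1; heap: [0-0 ALLOC][1-1 ALLOC][2-23 FREE]
Op 3: free(a) -> (freed a); heap: [0-0 FREE][1-1 ALLOC][2-23 FREE]
Op 4: c = malloc(4) -> c = 2; heap: [0-0 FREE][1-1 ALLOC][2-5 ALLOC][6-23 FREE]
Op 5: free(b) -> (freed b); heap: [0-1 FREE][2-5 ALLOC][6-23 FREE]
Op 6: d = malloc(7) -> d = 6; heap: [0-1 FREE][2-5 ALLOC][6-12 ALLOC][13-23 FREE]
Op 7: d = realloc(d, 1) -> d = 6; heap: [0-1 FREE][2-5 ALLOC][6-6 ALLOC][7-23 FREE]
Op 8: c = realloc(c, 1) -> c = 2; heap: [0-1 FREE][2-2 ALLOC][3-5 FREE][6-6 ALLOC][7-23 FREE]
Free blocks: [2 3 17] total_free=22 largest=17 -> 100*(22-17)/22 = 500/22 ≈ 22.727 -> rounds to 23

Answer: 23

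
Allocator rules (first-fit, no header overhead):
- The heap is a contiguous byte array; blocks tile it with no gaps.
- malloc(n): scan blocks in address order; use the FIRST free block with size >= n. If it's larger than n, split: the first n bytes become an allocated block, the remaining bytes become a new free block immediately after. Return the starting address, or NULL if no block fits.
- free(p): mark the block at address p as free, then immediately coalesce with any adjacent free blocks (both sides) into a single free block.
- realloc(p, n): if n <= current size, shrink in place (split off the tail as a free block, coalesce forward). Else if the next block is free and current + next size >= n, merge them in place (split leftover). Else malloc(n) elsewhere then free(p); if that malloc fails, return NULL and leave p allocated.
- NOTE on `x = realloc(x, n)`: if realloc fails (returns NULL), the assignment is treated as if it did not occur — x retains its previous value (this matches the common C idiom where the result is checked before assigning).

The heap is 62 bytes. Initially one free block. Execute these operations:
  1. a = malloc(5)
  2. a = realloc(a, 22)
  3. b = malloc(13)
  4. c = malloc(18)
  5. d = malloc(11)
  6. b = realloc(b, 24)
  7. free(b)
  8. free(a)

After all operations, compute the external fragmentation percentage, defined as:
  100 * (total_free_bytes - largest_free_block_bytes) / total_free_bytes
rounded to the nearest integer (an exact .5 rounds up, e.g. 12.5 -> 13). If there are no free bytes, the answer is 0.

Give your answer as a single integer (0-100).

Answer: 20

Derivation:
Op 1: a = malloc(5) -> a = 0; heap: [0-4 ALLOC][5-61 FREE]
Op 2: a = realloc(a, 22) -> a = 0; heap: [0-21 ALLOC][22-61 FREE]
Op 3: b = malloc(13) -> b = 22; heap: [0-21 ALLOC][22-34 ALLOC][35-61 FREE]
Op 4: c = malloc(18) -> c = 35; heap: [0-21 ALLOC][22-34 ALLOC][35-52 ALLOC][53-61 FREE]
Op 5: d = malloc(11) -> d = NULL; heap: [0-21 ALLOC][22-34 ALLOC][35-52 ALLOC][53-61 FREE]
Op 6: b = realloc(b, 24) -> NULL (b unchanged); heap: [0-21 ALLOC][22-34 ALLOC][35-52 ALLOC][53-61 FREE]
Op 7: free(b) -> (freed b); heap: [0-21 ALLOC][22-34 FREE][35-52 ALLOC][53-61 FREE]
Op 8: free(a) -> (freed a); heap: [0-34 FREE][35-52 ALLOC][53-61 FREE]
Free blocks: [35 9] total_free=44 largest=35 -> 100*(44-35)/44 = 900/44 ≈ 20.455 -> rounds to 20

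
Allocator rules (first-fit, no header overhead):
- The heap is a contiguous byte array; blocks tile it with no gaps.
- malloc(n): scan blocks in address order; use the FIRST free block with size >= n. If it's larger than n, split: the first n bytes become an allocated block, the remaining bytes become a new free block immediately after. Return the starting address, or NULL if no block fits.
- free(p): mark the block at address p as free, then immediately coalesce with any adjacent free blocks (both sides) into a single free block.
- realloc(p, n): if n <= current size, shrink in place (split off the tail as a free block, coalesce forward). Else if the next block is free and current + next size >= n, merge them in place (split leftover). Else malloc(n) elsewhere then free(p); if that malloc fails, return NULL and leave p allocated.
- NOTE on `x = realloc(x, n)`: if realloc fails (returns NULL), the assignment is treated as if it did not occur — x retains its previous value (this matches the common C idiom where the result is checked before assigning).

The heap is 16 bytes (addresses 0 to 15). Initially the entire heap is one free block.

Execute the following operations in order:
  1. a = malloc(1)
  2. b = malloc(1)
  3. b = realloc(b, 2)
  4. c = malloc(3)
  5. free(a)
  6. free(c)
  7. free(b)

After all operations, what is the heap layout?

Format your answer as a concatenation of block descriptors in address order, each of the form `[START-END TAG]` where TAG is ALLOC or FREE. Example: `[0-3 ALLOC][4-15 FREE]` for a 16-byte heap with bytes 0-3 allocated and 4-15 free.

Op 1: a = malloc(1) -> a = 0; heap: [0-0 ALLOC][1-15 FREE]
Op 2: b = malloc(1) -> b = 1; heap: [0-0 ALLOC][1-1 ALLOC][2-15 FREE]
Op 3: b = realloc(b, 2) -> b = 1; heap: [0-0 ALLOC][1-2 ALLOC][3-15 FREE]
Op 4: c = malloc(3) -> c = 3; heap: [0-0 ALLOC][1-2 ALLOC][3-5 ALLOC][6-15 FREE]
Op 5: free(a) -> (freed a); heap: [0-0 FREE][1-2 ALLOC][3-5 ALLOC][6-15 FREE]
Op 6: free(c) -> (freed c); heap: [0-0 FREE][1-2 ALLOC][3-15 FREE]
Op 7: free(b) -> (freed b); heap: [0-15 FREE]

Answer: [0-15 FREE]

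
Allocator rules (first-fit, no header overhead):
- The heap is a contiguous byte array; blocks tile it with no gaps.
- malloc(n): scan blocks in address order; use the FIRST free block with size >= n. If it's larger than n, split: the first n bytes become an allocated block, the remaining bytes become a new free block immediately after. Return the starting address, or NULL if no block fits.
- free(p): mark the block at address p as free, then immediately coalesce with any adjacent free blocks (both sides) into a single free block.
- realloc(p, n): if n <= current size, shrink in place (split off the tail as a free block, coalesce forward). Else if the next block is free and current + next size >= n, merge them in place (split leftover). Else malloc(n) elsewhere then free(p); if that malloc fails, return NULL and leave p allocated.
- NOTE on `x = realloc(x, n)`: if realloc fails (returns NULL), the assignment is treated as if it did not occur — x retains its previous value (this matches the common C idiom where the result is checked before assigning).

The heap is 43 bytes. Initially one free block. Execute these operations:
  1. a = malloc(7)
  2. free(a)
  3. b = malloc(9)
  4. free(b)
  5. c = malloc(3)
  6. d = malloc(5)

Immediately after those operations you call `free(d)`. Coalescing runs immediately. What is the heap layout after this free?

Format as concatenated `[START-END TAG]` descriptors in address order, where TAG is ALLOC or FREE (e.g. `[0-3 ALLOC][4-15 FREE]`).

Answer: [0-2 ALLOC][3-42 FREE]

Derivation:
Op 1: a = malloc(7) -> a = 0; heap: [0-6 ALLOC][7-42 FREE]
Op 2: free(a) -> (freed a); heap: [0-42 FREE]
Op 3: b = malloc(9) -> b = 0; heap: [0-8 ALLOC][9-42 FREE]
Op 4: free(b) -> (freed b); heap: [0-42 FREE]
Op 5: c = malloc(3) -> c = 0; heap: [0-2 ALLOC][3-42 FREE]
Op 6: d = malloc(5) -> d = 3; heap: [0-2 ALLOC][3-7 ALLOC][8-42 FREE]
free(d): d = 3 -> block [3-7 ALLOC]; mark free, coalesce with adjacent free neighbors -> [0-2 ALLOC][3-42 FREE]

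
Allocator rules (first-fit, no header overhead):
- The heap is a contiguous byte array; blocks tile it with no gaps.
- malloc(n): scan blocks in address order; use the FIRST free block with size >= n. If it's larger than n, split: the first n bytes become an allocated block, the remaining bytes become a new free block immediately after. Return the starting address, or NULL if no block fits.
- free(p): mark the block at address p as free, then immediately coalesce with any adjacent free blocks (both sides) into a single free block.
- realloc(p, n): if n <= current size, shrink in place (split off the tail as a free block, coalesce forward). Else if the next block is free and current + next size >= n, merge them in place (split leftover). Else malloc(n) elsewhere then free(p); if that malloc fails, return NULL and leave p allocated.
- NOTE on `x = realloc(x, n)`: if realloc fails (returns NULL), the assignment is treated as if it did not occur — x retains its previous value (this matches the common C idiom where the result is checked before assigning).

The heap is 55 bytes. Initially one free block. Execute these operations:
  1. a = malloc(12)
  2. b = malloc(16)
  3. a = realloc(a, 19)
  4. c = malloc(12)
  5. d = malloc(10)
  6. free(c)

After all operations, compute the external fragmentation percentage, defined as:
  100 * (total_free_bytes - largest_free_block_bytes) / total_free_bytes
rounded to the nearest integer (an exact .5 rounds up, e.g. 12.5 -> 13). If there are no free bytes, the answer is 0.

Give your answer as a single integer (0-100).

Answer: 40

Derivation:
Op 1: a = malloc(12) -> a = 0; heap: [0-11 ALLOC][12-54 FREE]
Op 2: b = malloc(16) -> b = 12; heap: [0-11 ALLOC][12-27 ALLOC][28-54 FREE]
Op 3: a = realloc(a, 19) -> a = 28; heap: [0-11 FREE][12-27 ALLOC][28-46 ALLOC][47-54 FREE]
Op 4: c = malloc(12) -> c = 0; heap: [0-11 ALLOC][12-27 ALLOC][28-46 ALLOC][47-54 FREE]
Op 5: d = malloc(10) -> d = NULL; heap: [0-11 ALLOC][12-27 ALLOC][28-46 ALLOC][47-54 FREE]
Op 6: free(c) -> (freed c); heap: [0-11 FREE][12-27 ALLOC][28-46 ALLOC][47-54 FREE]
Free blocks: [12 8] total_free=20 largest=12 -> 100*(20-12)/20 = 800/20 = 40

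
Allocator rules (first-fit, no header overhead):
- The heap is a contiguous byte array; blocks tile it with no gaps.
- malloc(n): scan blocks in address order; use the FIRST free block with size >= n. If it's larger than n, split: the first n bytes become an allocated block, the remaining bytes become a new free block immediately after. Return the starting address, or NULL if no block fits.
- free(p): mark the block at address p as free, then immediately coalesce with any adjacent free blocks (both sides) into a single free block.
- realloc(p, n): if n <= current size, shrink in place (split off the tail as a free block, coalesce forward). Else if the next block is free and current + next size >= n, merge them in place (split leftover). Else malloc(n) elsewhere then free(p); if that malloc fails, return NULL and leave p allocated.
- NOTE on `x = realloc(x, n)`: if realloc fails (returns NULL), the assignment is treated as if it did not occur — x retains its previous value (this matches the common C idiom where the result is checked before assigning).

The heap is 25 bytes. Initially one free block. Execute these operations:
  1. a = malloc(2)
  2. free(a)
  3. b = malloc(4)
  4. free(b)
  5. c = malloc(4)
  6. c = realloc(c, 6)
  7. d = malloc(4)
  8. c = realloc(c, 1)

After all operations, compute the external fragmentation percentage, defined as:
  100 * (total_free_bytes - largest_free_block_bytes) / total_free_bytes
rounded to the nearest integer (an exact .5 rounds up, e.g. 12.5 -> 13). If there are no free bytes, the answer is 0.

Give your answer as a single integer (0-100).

Answer: 25

Derivation:
Op 1: a = malloc(2) -> a = 0; heap: [0-1 ALLOC][2-24 FREE]
Op 2: free(a) -> (freed a); heap: [0-24 FREE]
Op 3: b = malloc(4) -> b = 0; heap: [0-3 ALLOC][4-24 FREE]
Op 4: free(b) -> (freed b); heap: [0-24 FREE]
Op 5: c = malloc(4) -> c = 0; heap: [0-3 ALLOC][4-24 FREE]
Op 6: c = realloc(c, 6) -> c = 0; heap: [0-5 ALLOC][6-24 FREE]
Op 7: d = malloc(4) -> d = 6; heap: [0-5 ALLOC][6-9 ALLOC][10-24 FREE]
Op 8: c = realloc(c, 1) -> c = 0; heap: [0-0 ALLOC][1-5 FREE][6-9 ALLOC][10-24 FREE]
Free blocks: [5 15] total_free=20 largest=15 -> 100*(20-15)/20 = 500/20 = 25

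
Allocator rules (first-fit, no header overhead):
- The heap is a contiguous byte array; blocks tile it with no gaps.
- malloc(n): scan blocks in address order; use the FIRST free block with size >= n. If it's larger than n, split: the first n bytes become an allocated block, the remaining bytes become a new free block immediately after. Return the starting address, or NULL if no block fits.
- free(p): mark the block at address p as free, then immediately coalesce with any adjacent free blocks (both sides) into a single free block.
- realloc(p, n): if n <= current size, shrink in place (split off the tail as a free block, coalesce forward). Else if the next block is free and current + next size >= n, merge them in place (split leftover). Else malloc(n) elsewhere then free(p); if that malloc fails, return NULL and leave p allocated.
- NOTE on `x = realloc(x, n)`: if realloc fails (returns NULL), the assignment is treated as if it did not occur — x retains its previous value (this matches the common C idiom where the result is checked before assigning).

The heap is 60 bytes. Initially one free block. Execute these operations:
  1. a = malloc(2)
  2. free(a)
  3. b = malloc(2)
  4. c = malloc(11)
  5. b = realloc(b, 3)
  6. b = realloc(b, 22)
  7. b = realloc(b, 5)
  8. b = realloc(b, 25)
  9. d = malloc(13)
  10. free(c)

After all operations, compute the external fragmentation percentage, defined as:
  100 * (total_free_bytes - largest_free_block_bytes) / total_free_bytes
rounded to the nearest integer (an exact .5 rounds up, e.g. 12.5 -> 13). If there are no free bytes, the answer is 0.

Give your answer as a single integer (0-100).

Answer: 41

Derivation:
Op 1: a = malloc(2) -> a = 0; heap: [0-1 ALLOC][2-59 FREE]
Op 2: free(a) -> (freed a); heap: [0-59 FREE]
Op 3: b = malloc(2) -> b = 0; heap: [0-1 ALLOC][2-59 FREE]
Op 4: c = malloc(11) -> c = 2; heap: [0-1 ALLOC][2-12 ALLOC][13-59 FREE]
Op 5: b = realloc(b, 3) -> b = 13; heap: [0-1 FREE][2-12 ALLOC][13-15 ALLOC][16-59 FREE]
Op 6: b = realloc(b, 22) -> b = 13; heap: [0-1 FREE][2-12 ALLOC][13-34 ALLOC][35-59 FREE]
Op 7: b = realloc(b, 5) -> b = 13; heap: [0-1 FREE][2-12 ALLOC][13-17 ALLOC][18-59 FREE]
Op 8: b = realloc(b, 25) -> b = 13; heap: [0-1 FREE][2-12 ALLOC][13-37 ALLOC][38-59 FREE]
Op 9: d = malloc(13) -> d = 38; heap: [0-1 FREE][2-12 ALLOC][13-37 ALLOC][38-50 ALLOC][51-59 FREE]
Op 10: free(c) -> (freed c); heap: [0-12 FREE][13-37 ALLOC][38-50 ALLOC][51-59 FREE]
Free blocks: [13 9] total_free=22 largest=13 -> 100*(22-13)/22 = 900/22 ≈ 40.909 -> rounds to 41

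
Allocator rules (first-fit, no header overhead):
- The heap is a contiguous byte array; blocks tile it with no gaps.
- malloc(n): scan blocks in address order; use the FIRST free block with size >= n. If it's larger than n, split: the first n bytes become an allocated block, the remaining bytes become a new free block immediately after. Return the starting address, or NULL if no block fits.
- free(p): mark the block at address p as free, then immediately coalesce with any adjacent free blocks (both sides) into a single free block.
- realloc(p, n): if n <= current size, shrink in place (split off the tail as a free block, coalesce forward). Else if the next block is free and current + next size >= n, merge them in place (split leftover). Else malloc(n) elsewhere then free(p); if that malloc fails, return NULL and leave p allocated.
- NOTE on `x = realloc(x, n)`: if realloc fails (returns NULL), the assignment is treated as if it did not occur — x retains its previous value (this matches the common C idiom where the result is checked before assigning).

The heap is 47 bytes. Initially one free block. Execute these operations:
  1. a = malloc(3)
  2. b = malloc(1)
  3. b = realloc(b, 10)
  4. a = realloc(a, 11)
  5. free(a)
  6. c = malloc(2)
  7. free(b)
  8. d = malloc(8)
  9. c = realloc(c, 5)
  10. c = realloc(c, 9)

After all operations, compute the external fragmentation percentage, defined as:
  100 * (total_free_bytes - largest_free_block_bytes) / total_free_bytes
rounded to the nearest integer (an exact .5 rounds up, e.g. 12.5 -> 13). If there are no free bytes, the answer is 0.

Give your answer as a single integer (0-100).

Op 1: a = malloc(3) -> a = 0; heap: [0-2 ALLOC][3-46 FREE]
Op 2: b = malloc(1) -> b = 3; heap: [0-2 ALLOC][3-3 ALLOC][4-46 FREE]
Op 3: b = realloc(b, 10) -> b = 3; heap: [0-2 ALLOC][3-12 ALLOC][13-46 FREE]
Op 4: a = realloc(a, 11) -> a = 13; heap: [0-2 FREE][3-12 ALLOC][13-23 ALLOC][24-46 FREE]
Op 5: free(a) -> (freed a); heap: [0-2 FREE][3-12 ALLOC][13-46 FREE]
Op 6: c = malloc(2) -> c = 0; heap: [0-1 ALLOC][2-2 FREE][3-12 ALLOC][13-46 FREE]
Op 7: free(b) -> (freed b); heap: [0-1 ALLOC][2-46 FREE]
Op 8: d = malloc(8) -> d = 2; heap: [0-1 ALLOC][2-9 ALLOC][10-46 FREE]
Op 9: c = realloc(c, 5) -> c = 10; heap: [0-1 FREE][2-9 ALLOC][10-14 ALLOC][15-46 FREE]
Op 10: c = realloc(c, 9) -> c = 10; heap: [0-1 FREE][2-9 ALLOC][10-18 ALLOC][19-46 FREE]
Free blocks: [2 28] total_free=30 largest=28 -> 100*(30-28)/30 = 200/30 ≈ 6.667 -> rounds to 7

Answer: 7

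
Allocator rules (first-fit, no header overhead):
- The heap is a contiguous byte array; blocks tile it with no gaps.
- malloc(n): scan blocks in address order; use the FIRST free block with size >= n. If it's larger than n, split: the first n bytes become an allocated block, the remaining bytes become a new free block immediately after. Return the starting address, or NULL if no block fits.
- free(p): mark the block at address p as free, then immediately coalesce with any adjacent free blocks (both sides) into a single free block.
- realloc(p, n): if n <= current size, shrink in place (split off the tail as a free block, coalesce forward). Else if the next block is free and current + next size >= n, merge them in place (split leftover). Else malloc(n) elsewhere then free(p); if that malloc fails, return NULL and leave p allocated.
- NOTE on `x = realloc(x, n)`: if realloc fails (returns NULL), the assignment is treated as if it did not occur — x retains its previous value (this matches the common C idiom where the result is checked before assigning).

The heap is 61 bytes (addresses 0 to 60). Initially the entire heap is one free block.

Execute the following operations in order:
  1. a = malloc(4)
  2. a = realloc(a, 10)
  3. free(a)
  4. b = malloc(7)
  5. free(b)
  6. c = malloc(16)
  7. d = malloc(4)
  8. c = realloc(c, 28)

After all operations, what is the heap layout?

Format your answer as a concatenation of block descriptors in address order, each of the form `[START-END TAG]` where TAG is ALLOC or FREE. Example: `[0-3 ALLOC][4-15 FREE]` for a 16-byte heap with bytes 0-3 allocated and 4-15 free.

Answer: [0-15 FREE][16-19 ALLOC][20-47 ALLOC][48-60 FREE]

Derivation:
Op 1: a = malloc(4) -> a = 0; heap: [0-3 ALLOC][4-60 FREE]
Op 2: a = realloc(a, 10) -> a = 0; heap: [0-9 ALLOC][10-60 FREE]
Op 3: free(a) -> (freed a); heap: [0-60 FREE]
Op 4: b = malloc(7) -> b = 0; heap: [0-6 ALLOC][7-60 FREE]
Op 5: free(b) -> (freed b); heap: [0-60 FREE]
Op 6: c = malloc(16) -> c = 0; heap: [0-15 ALLOC][16-60 FREE]
Op 7: d = malloc(4) -> d = 16; heap: [0-15 ALLOC][16-19 ALLOC][20-60 FREE]
Op 8: c = realloc(c, 28) -> c = 20; heap: [0-15 FREE][16-19 ALLOC][20-47 ALLOC][48-60 FREE]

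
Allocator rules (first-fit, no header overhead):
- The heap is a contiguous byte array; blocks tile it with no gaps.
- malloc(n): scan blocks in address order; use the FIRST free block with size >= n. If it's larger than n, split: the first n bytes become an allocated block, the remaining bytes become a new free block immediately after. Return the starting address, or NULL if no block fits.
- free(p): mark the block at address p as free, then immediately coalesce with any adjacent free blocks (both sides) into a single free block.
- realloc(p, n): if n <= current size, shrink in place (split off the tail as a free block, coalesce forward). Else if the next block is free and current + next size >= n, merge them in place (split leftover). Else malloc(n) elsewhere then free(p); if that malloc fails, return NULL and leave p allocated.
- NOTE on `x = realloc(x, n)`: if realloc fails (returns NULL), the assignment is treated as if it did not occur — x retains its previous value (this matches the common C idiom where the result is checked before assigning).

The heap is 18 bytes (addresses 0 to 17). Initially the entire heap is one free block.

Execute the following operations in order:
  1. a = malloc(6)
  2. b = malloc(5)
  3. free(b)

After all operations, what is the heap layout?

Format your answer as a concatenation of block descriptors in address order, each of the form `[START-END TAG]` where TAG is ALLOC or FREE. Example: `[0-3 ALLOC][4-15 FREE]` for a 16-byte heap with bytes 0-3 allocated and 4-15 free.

Op 1: a = malloc(6) -> a = 0; heap: [0-5 ALLOC][6-17 FREE]
Op 2: b = malloc(5) -> b = 6; heap: [0-5 ALLOC][6-10 ALLOC][11-17 FREE]
Op 3: free(b) -> (freed b); heap: [0-5 ALLOC][6-17 FREE]

Answer: [0-5 ALLOC][6-17 FREE]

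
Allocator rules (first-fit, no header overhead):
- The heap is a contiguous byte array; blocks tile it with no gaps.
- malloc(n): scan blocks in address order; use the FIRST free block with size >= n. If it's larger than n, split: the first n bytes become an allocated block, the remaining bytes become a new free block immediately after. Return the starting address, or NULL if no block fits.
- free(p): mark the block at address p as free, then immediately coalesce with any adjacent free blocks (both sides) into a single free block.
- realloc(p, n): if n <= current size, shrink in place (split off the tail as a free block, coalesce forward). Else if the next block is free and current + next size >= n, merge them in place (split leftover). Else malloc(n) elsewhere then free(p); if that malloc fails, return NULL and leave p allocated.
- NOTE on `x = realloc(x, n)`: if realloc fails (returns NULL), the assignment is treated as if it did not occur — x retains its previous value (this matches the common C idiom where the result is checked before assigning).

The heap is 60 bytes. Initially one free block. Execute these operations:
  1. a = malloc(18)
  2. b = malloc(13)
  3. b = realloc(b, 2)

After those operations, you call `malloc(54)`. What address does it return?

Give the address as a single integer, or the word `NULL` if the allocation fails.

Answer: NULL

Derivation:
Op 1: a = malloc(18) -> a = 0; heap: [0-17 ALLOC][18-59 FREE]
Op 2: b = malloc(13) -> b = 18; heap: [0-17 ALLOC][18-30 ALLOC][31-59 FREE]
Op 3: b = realloc(b, 2) -> b = 18; heap: [0-17 ALLOC][18-19 ALLOC][20-59 FREE]
malloc(54): first-fit scan over [0-17 ALLOC][18-19 ALLOC][20-59 FREE] -> NULL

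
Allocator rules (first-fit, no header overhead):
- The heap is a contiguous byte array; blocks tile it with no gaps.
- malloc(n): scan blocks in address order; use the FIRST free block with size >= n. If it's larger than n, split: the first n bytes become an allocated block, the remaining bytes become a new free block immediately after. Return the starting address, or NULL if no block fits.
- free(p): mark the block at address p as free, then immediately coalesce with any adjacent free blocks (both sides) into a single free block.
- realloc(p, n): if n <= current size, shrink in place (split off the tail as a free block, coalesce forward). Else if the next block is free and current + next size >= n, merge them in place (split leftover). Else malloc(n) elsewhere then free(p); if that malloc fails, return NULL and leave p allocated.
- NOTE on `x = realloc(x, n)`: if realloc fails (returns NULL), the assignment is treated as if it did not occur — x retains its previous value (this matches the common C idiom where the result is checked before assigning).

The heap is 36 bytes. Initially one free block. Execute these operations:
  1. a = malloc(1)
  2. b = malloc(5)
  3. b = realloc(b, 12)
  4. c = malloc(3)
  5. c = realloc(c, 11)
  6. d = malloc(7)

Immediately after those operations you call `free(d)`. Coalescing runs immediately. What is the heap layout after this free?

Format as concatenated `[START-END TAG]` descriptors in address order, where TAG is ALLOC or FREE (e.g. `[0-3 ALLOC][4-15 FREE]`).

Op 1: a = malloc(1) -> a = 0; heap: [0-0 ALLOC][1-35 FREE]
Op 2: b = malloc(5) -> b = 1; heap: [0-0 ALLOC][1-5 ALLOC][6-35 FREE]
Op 3: b = realloc(b, 12) -> b = 1; heap: [0-0 ALLOC][1-12 ALLOC][13-35 FREE]
Op 4: c = malloc(3) -> c = 13; heap: [0-0 ALLOC][1-12 ALLOC][13-15 ALLOC][16-35 FREE]
Op 5: c = realloc(c, 11) -> c = 13; heap: [0-0 ALLOC][1-12 ALLOC][13-23 ALLOC][24-35 FREE]
Op 6: d = malloc(7) -> d = 24; heap: [0-0 ALLOC][1-12 ALLOC][13-23 ALLOC][24-30 ALLOC][31-35 FREE]
free(d): d = 24 -> block [24-30 ALLOC]; mark free, coalesce with adjacent free neighbors -> [0-0 ALLOC][1-12 ALLOC][13-23 ALLOC][24-35 FREE]

Answer: [0-0 ALLOC][1-12 ALLOC][13-23 ALLOC][24-35 FREE]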